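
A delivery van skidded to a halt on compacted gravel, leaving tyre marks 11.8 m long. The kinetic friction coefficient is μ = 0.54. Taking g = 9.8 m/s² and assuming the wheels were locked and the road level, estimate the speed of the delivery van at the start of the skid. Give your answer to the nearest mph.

Initial speed ≈ 25 mph

Deceleration a = μg = 0.54 × 9.8 = 5.292 m/s².
v = √(2a·d) = √(2 × 5.292 × 11.8) = √124.891 = 11.1755 m/s.
= 11.1755 ÷ 0.44704 = 24.999 mph.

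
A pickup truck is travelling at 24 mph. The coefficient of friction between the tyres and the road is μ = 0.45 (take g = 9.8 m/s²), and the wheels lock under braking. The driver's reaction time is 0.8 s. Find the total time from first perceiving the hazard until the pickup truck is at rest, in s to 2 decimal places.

24 mph × 0.44704 = 10.7290 m/s.
a = μg = 0.45 × 9.8 = 4.410 m/s².
Braking time = v/a = 10.7290 / 4.410 = 2.433 s.
Total = 0.8 + 2.433 = 3.233 s.

Total time ≈ 3.23 s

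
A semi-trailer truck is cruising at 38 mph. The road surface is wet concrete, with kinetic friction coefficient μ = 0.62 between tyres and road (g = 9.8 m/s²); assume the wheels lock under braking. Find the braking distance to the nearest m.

Braking distance ≈ 24 m

38 mph × 0.44704 = 16.9875 m/s.
a = μg = 0.62 × 9.8 = 6.076 m/s².
Braking distance = v²/(2a) = 16.9875² / (2 × 6.076) = 288.575 / 12.152 = 23.747 m.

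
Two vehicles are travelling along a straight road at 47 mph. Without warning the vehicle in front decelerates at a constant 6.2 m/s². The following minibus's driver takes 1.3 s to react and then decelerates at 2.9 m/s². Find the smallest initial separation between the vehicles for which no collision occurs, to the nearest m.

Minimum gap ≈ 68 m

47 mph × 0.44704 = 21.0109 m/s.
Leader travels v²/(2a_L) = 441.458 / 12.400 = 35.601 m before stopping.
Follower covers v·t_r = 21.0109 × 1.3 = 27.314 m while reacting, then v²/(2a_F) = 441.458 / 5.800 = 76.113 m while braking, for a total of 27.314 + 76.113 = 103.427 m.
Since a_F ≤ a_L and the follower starts braking later, the follower is never slower than the leader, so the closest approach is when both have stopped.
Minimum gap = 103.427 − 35.601 = 67.826 m.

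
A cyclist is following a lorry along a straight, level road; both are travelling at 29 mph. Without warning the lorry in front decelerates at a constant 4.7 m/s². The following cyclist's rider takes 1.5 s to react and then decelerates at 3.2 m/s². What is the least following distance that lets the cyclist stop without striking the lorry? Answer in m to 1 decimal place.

29 mph × 0.44704 = 12.9642 m/s.
Leader travels v²/(2a_L) = 168.070 / 9.400 = 17.880 m before stopping.
Follower covers v·t_r = 12.9642 × 1.5 = 19.446 m while reacting, then v²/(2a_F) = 168.070 / 6.400 = 26.261 m while braking, for a total of 19.446 + 26.261 = 45.707 m.
Since a_F ≤ a_L and the follower starts braking later, the follower is never slower than the leader, so the closest approach is when both have stopped.
Minimum gap = 45.707 − 17.880 = 27.827 m.

Minimum gap ≈ 27.8 m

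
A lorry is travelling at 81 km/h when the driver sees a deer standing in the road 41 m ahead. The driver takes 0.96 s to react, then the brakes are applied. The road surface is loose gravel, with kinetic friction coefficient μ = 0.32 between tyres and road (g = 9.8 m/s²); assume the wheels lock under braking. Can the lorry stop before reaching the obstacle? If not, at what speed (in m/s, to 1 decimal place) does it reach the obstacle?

No — it strikes the obstacle at 19.6 m/s

81 km/h ÷ 3.6 = 22.5000 m/s.
a = μg = 0.32 × 9.8 = 3.136 m/s².
Reaction distance = 22.5000 × 0.96 = 21.600 m.
Braking distance needed to stop: v²/(2a) = 506.250 / 6.272 = 80.716 m, so total needed = 21.600 + 80.716 = 102.316 m > 41 m — it cannot stop.
Distance remaining when braking begins: 41 − 21.600 = 19.400 m.
v² = v₀² − 2a·d = 506.250 − 2 × 3.136 × 19.400 = 384.573 m²/s².
v = √384.573 = 19.611 m/s.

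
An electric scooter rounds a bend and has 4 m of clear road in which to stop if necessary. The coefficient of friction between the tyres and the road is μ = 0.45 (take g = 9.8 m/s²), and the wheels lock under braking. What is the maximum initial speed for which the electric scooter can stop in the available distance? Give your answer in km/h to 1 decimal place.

a = μg = 0.45 × 9.8 = 4.410 m/s².
v²/(2a) = d ⇒ v = √(2 × 4.410 × 4) = √35.28 = 5.9397 m/s.
5.9397 m/s × 3.6 = 21.383 km/h.

Maximum speed ≈ 21.4 km/h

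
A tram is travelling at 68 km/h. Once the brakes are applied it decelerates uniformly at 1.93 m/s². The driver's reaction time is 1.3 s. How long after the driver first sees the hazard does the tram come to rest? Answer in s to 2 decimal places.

68 km/h ÷ 3.6 = 18.8889 m/s.
Braking time = v/a = 18.8889 / 1.930 = 9.787 s.
Total = 1.3 + 9.787 = 11.087 s.

Total time ≈ 11.09 s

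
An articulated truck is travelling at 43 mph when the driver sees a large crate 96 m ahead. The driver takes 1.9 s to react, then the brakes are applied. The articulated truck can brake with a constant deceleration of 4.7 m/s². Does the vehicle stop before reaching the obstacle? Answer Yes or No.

Yes

43 mph × 0.44704 = 19.2227 m/s.
Reaction distance = 19.2227 × 1.9 = 36.523 m.
Braking distance = v²/(2a) = 369.512 / 9.400 = 39.310 m.
Total stopping distance = 36.523 + 39.310 = 75.833 m, vs 96 m available — it stops with 96 − 75.833 = 20.167 m to spare.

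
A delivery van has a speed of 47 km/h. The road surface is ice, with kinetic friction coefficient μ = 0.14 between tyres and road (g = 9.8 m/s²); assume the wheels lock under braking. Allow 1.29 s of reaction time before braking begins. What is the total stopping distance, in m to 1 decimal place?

Total stopping distance ≈ 79.0 m

47 km/h ÷ 3.6 = 13.0556 m/s.
a = μg = 0.14 × 9.8 = 1.372 m/s².
Reaction distance = v·t_r = 13.0556 × 1.29 = 16.842 m.
Braking distance = v²/(2a) = 13.0556² / (2 × 1.372) = 170.449 / 2.744 = 62.117 m.
Total = 16.842 + 62.117 = 78.959 m.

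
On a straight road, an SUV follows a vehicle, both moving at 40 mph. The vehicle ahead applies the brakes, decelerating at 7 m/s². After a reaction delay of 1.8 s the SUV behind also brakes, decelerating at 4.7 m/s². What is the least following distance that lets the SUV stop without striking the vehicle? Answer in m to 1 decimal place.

Minimum gap ≈ 43.4 m

40 mph × 0.44704 = 17.8816 m/s.
Leader travels v²/(2a_L) = 319.752 / 14.000 = 22.839 m before stopping.
Follower covers v·t_r = 17.8816 × 1.8 = 32.187 m while reacting, then v²/(2a_F) = 319.752 / 9.400 = 34.016 m while braking, for a total of 32.187 + 34.016 = 66.203 m.
Since a_F ≤ a_L and the follower starts braking later, the follower is never slower than the leader, so the closest approach is when both have stopped.
Minimum gap = 66.203 − 22.839 = 43.364 m.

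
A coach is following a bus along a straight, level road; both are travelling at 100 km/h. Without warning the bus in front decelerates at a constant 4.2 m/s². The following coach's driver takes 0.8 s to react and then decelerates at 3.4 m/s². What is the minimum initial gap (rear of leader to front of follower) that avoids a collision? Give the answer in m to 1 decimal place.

100 km/h ÷ 3.6 = 27.7778 m/s.
Leader travels v²/(2a_L) = 771.606 / 8.400 = 91.858 m before stopping.
Follower covers v·t_r = 27.7778 × 0.8 = 22.222 m while reacting, then v²/(2a_F) = 771.606 / 6.800 = 113.471 m while braking, for a total of 22.222 + 113.471 = 135.693 m.
Since a_F ≤ a_L and the follower starts braking later, the follower is never slower than the leader, so the closest approach is when both have stopped.
Minimum gap = 135.693 − 91.858 = 43.835 m.

Minimum gap ≈ 43.8 m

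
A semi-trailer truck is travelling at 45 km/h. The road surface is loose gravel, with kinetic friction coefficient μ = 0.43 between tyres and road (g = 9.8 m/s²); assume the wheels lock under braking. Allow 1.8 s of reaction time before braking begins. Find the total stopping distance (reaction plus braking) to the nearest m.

Total stopping distance ≈ 41 m

45 km/h ÷ 3.6 = 12.5000 m/s.
a = μg = 0.43 × 9.8 = 4.214 m/s².
Reaction distance = v·t_r = 12.5000 × 1.8 = 22.500 m.
Braking distance = v²/(2a) = 12.5000² / (2 × 4.214) = 156.250 / 8.428 = 18.539 m.
Total = 22.500 + 18.539 = 41.039 m.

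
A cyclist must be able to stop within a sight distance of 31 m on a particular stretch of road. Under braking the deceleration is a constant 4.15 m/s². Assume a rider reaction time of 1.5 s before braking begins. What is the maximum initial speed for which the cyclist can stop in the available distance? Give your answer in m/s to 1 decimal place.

Stopping distance: v·t_r + v²/(2a) = 31 with t_r = 1.5 s and a = 4.150 m/s².
So v² + 12.450 v − 257.30 = 0.
Positive root: v = −a·t_r + √((a·t_r)² + 2a·d) = −6.225 + √(38.751 + 257.30) = 10.9811 m/s.

Maximum speed ≈ 11.0 m/s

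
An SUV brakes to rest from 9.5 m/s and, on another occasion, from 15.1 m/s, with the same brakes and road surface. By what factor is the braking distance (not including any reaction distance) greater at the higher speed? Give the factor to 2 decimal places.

Factor ≈ 2.53

Braking distance d = v²/(2a), so with a fixed, d ∝ v².
Factor = (15.1/9.5)² = 1.5895² = 2.5265.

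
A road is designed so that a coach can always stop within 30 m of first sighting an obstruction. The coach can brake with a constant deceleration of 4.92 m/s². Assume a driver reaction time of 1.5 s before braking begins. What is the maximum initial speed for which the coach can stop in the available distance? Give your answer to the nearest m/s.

Stopping distance: v·t_r + v²/(2a) = 30 with t_r = 1.5 s and a = 4.920 m/s².
So v² + 14.760 v − 295.20 = 0.
Positive root: v = −a·t_r + √((a·t_r)² + 2a·d) = −7.380 + √(54.464 + 295.20) = 11.3193 m/s.

Maximum speed ≈ 11 m/s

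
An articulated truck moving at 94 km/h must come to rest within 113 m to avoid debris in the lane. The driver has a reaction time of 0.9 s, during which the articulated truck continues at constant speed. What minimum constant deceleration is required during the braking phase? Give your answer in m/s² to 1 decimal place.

94 km/h ÷ 3.6 = 26.1111 m/s.
Distance covered during reaction = 26.1111 × 0.9 = 23.500 m.
Distance available for braking: 113 − 23.500 = 89.500 m.
v² = 2a·d ⇒ a = v²/(2d) = 26.1111² / (2 × 89.500) = 681.790 / 179.000 = 3.8089 m/s².

Required deceleration ≈ 3.8 m/s²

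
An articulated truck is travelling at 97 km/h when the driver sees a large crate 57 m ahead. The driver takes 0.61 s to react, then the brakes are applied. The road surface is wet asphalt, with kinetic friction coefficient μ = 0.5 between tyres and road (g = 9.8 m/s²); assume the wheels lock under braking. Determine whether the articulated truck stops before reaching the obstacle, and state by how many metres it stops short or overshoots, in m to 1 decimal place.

97 km/h ÷ 3.6 = 26.9444 m/s.
a = μg = 0.5 × 9.8 = 4.900 m/s².
Reaction distance = 26.9444 × 0.61 = 16.436 m.
Braking distance = v²/(2a) = 726.001 / 9.800 = 74.082 m.
Total stopping distance = 16.436 + 74.082 = 90.518 m, vs 57 m available — it cannot stop in time and overshoots by 90.518 − 57 = 33.518 m.

No — it overshoots by 33.5 m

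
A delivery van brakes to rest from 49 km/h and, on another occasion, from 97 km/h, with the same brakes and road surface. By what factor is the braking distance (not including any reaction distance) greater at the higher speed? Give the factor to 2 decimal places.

Braking distance d = v²/(2a), so with a fixed, d ∝ v².
Factor = (97/49)² = 1.9796² = 3.9188.

Factor ≈ 3.92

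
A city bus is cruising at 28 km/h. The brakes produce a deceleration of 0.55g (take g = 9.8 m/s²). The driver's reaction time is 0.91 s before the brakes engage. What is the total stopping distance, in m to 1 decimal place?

Total stopping distance ≈ 12.7 m

28 km/h ÷ 3.6 = 7.7778 m/s.
a = 0.55 × 9.8 = 5.390 m/s².
Reaction distance = v·t_r = 7.7778 × 0.91 = 7.078 m.
Braking distance = v²/(2a) = 7.7778² / (2 × 5.390) = 60.494 / 10.780 = 5.612 m.
Total = 7.078 + 5.612 = 12.690 m.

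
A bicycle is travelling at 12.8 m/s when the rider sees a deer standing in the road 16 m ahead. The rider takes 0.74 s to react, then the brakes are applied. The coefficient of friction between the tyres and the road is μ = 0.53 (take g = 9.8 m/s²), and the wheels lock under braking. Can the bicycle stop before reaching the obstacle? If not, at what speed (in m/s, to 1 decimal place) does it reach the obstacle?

No — it strikes the obstacle at 9.8 m/s

a = μg = 0.53 × 9.8 = 5.194 m/s².
Reaction distance = 12.8000 × 0.74 = 9.472 m.
Braking distance needed to stop: v²/(2a) = 163.840 / 10.388 = 15.772 m, so total needed = 9.472 + 15.772 = 25.244 m > 16 m — it cannot stop.
Distance remaining when braking begins: 16 − 9.472 = 6.528 m.
v² = v₀² − 2a·d = 163.840 − 2 × 5.194 × 6.528 = 96.027 m²/s².
v = √96.027 = 9.799 m/s.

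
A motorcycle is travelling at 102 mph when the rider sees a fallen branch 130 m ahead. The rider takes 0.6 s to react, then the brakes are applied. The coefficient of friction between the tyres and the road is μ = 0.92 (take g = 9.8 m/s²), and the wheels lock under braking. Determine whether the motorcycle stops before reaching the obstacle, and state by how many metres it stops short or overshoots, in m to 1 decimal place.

102 mph × 0.44704 = 45.5981 m/s.
a = μg = 0.92 × 9.8 = 9.016 m/s².
Reaction distance = 45.5981 × 0.6 = 27.359 m.
Braking distance = v²/(2a) = 2079.187 / 18.032 = 115.305 m.
Total stopping distance = 27.359 + 115.305 = 142.664 m, vs 130 m available — it cannot stop in time and overshoots by 142.664 − 130 = 12.664 m.

No — it overshoots by 12.7 m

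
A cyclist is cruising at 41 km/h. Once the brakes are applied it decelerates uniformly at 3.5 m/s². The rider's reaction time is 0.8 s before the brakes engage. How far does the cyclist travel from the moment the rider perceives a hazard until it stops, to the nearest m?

Total stopping distance ≈ 28 m

41 km/h ÷ 3.6 = 11.3889 m/s.
Reaction distance = v·t_r = 11.3889 × 0.8 = 9.111 m.
Braking distance = v²/(2a) = 11.3889² / (2 × 3.500) = 129.707 / 7.000 = 18.530 m.
Total = 9.111 + 18.530 = 27.641 m.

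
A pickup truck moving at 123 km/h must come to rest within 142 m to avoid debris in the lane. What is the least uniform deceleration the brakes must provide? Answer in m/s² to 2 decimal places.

123 km/h ÷ 3.6 = 34.1667 m/s.
v² = 2a·d ⇒ a = v²/(2d) = 34.1667² / (2 × 142.000) = 1167.363 / 284.000 = 4.1104 m/s².

Required deceleration ≈ 4.11 m/s²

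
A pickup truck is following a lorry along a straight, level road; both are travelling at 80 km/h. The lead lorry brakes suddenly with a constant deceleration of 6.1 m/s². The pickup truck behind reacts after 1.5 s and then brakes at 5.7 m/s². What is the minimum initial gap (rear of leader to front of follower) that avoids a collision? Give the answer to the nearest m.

80 km/h ÷ 3.6 = 22.2222 m/s.
Leader travels v²/(2a_L) = 493.826 / 12.200 = 40.478 m before stopping.
Follower covers v·t_r = 22.2222 × 1.5 = 33.333 m while reacting, then v²/(2a_F) = 493.826 / 11.400 = 43.318 m while braking, for a total of 33.333 + 43.318 = 76.651 m.
Since a_F ≤ a_L and the follower starts braking later, the follower is never slower than the leader, so the closest approach is when both have stopped.
Minimum gap = 76.651 − 40.478 = 36.173 m.

Minimum gap ≈ 36 m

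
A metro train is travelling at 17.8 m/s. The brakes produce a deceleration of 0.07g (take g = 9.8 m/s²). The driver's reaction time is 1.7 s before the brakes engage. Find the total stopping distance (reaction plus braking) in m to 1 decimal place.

Total stopping distance ≈ 261.2 m

a = 0.07 × 9.8 = 0.686 m/s².
Reaction distance = v·t_r = 17.8000 × 1.7 = 30.260 m.
Braking distance = v²/(2a) = 17.8000² / (2 × 0.686) = 316.840 / 1.372 = 230.933 m.
Total = 30.260 + 230.933 = 261.193 m.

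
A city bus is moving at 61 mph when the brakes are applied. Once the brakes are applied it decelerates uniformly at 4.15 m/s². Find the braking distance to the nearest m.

61 mph × 0.44704 = 27.2694 m/s.
Braking distance = v²/(2a) = 27.2694² / (2 × 4.150) = 743.620 / 8.300 = 89.593 m.

Braking distance ≈ 90 m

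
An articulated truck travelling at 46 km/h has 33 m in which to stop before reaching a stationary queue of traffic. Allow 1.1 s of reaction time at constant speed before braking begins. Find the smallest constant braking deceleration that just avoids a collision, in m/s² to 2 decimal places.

Required deceleration ≈ 4.31 m/s²

46 km/h ÷ 3.6 = 12.7778 m/s.
Distance covered during reaction = 12.7778 × 1.1 = 14.056 m.
Distance available for braking: 33 − 14.056 = 18.944 m.
v² = 2a·d ⇒ a = v²/(2d) = 12.7778² / (2 × 18.944) = 163.272 / 37.888 = 4.3093 m/s².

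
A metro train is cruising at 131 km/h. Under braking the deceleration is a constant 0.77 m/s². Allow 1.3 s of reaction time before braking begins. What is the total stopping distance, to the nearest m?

Total stopping distance ≈ 907 m

131 km/h ÷ 3.6 = 36.3889 m/s.
Reaction distance = v·t_r = 36.3889 × 1.3 = 47.306 m.
Braking distance = v²/(2a) = 36.3889² / (2 × 0.770) = 1324.152 / 1.540 = 859.839 m.
Total = 47.306 + 859.839 = 907.145 m.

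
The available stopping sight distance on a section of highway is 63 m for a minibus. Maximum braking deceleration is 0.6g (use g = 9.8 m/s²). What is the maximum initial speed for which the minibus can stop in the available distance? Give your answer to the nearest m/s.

a = 0.6 × 9.8 = 5.880 m/s².
v²/(2a) = d ⇒ v = √(2 × 5.880 × 63) = √740.88 = 27.2191 m/s.

Maximum speed ≈ 27 m/s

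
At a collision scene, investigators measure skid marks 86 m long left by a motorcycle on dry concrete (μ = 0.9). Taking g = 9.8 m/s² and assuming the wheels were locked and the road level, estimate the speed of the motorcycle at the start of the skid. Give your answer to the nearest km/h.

Initial speed ≈ 140 km/h

Deceleration a = μg = 0.9 × 9.8 = 8.820 m/s².
v = √(2a·d) = √(2 × 8.820 × 86) = √1517.040 = 38.9492 m/s.
= 38.9492 × 3.6 = 140.217 km/h.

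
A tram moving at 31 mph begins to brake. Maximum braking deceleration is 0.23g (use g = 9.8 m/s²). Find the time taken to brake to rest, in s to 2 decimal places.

Braking time ≈ 6.15 s

31 mph × 0.44704 = 13.8582 m/s.
a = 0.23 × 9.8 = 2.254 m/s².
Braking time = v/a = 13.8582 / 2.254 = 6.148 s.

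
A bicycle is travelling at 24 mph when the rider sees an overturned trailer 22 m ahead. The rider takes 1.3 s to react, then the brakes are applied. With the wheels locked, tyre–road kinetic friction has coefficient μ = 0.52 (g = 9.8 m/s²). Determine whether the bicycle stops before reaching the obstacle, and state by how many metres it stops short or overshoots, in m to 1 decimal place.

24 mph × 0.44704 = 10.7290 m/s.
a = μg = 0.52 × 9.8 = 5.096 m/s².
Reaction distance = 10.7290 × 1.3 = 13.948 m.
Braking distance = v²/(2a) = 115.111 / 10.192 = 11.294 m.
Total stopping distance = 13.948 + 11.294 = 25.242 m, vs 22 m available — it cannot stop in time and overshoots by 25.242 − 22 = 3.242 m.

No — it overshoots by 3.2 m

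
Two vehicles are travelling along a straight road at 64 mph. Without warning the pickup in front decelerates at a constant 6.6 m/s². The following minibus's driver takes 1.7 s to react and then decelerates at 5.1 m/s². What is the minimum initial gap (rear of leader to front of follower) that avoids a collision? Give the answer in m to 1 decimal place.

64 mph × 0.44704 = 28.6106 m/s.
Leader travels v²/(2a_L) = 818.566 / 13.200 = 62.013 m before stopping.
Follower covers v·t_r = 28.6106 × 1.7 = 48.638 m while reacting, then v²/(2a_F) = 818.566 / 10.200 = 80.252 m while braking, for a total of 48.638 + 80.252 = 128.890 m.
Since a_F ≤ a_L and the follower starts braking later, the follower is never slower than the leader, so the closest approach is when both have stopped.
Minimum gap = 128.890 − 62.013 = 66.877 m.

Minimum gap ≈ 66.9 m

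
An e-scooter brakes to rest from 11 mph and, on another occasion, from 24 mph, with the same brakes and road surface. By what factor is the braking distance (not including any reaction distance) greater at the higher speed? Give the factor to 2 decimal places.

Braking distance d = v²/(2a), so with a fixed, d ∝ v².
Factor = (24/11)² = 2.1818² = 4.7603.

Factor ≈ 4.76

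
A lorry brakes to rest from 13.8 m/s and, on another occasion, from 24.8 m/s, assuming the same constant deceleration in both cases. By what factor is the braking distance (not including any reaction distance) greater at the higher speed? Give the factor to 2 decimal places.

Factor ≈ 3.23

Braking distance d = v²/(2a), so with a fixed, d ∝ v².
Factor = (24.8/13.8)² = 1.7971² = 3.2296.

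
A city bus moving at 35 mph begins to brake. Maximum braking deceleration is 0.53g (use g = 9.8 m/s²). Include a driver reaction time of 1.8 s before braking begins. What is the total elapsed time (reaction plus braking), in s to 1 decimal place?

Total time ≈ 4.8 s

35 mph × 0.44704 = 15.6464 m/s.
a = 0.53 × 9.8 = 5.194 m/s².
Braking time = v/a = 15.6464 / 5.194 = 3.012 s.
Total = 1.8 + 3.012 = 4.812 s.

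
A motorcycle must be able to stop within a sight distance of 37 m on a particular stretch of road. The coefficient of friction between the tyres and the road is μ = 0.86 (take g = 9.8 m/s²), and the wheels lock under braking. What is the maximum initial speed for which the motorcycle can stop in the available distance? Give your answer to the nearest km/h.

Maximum speed ≈ 90 km/h

a = μg = 0.86 × 9.8 = 8.428 m/s².
v²/(2a) = d ⇒ v = √(2 × 8.428 × 37) = √623.67 = 24.9734 m/s.
24.9734 m/s × 3.6 = 89.904 km/h.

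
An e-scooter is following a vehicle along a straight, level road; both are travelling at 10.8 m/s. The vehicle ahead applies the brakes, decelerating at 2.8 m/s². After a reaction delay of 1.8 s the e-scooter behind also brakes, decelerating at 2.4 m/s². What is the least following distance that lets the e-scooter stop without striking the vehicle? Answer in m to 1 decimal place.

Minimum gap ≈ 22.9 m

Leader travels v²/(2a_L) = 116.640 / 5.600 = 20.829 m before stopping.
Follower covers v·t_r = 10.8000 × 1.8 = 19.440 m while reacting, then v²/(2a_F) = 116.640 / 4.800 = 24.300 m while braking, for a total of 19.440 + 24.300 = 43.740 m.
Since a_F ≤ a_L and the follower starts braking later, the follower is never slower than the leader, so the closest approach is when both have stopped.
Minimum gap = 43.740 − 20.829 = 22.911 m.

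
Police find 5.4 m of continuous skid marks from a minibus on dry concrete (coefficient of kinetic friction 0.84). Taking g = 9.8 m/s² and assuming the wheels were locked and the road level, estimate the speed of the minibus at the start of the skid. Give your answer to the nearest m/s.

Deceleration a = μg = 0.84 × 9.8 = 8.232 m/s².
v = √(2a·d) = √(2 × 8.232 × 5.4) = √88.906 = 9.4290 m/s.

Initial speed ≈ 9 m/s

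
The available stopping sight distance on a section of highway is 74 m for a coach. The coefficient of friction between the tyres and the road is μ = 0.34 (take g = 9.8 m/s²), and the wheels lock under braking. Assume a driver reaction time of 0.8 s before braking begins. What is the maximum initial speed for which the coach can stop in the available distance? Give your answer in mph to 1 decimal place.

Maximum speed ≈ 44.1 mph

a = μg = 0.34 × 9.8 = 3.332 m/s².
Stopping distance: v·t_r + v²/(2a) = 74 with t_r = 0.8 s and a = 3.332 m/s².
So v² + 5.331 v − 493.14 = 0.
Positive root: v = −a·t_r + √((a·t_r)² + 2a·d) = −2.666 + √(7.108 + 493.14) = 19.7002 m/s.
19.7002 m/s ÷ 0.44704 = 44.068 mph.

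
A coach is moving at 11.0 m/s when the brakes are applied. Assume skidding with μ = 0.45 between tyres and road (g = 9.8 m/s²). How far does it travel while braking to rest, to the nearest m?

a = μg = 0.45 × 9.8 = 4.410 m/s².
Braking distance = v²/(2a) = 11.0000² / (2 × 4.410) = 121.000 / 8.820 = 13.719 m.

Braking distance ≈ 14 m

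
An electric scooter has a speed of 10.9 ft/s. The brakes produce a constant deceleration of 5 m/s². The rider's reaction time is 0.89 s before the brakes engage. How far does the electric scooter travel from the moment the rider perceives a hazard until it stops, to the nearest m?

Total stopping distance ≈ 4 m

10.9 ft/s × 0.3048 = 3.3223 m/s.
Reaction distance = v·t_r = 3.3223 × 0.89 = 2.957 m.
Braking distance = v²/(2a) = 3.3223² / (2 × 5.000) = 11.038 / 10.000 = 1.104 m.
Total = 2.957 + 1.104 = 4.061 m.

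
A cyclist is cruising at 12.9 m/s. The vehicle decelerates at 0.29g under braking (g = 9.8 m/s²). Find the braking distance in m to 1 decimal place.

a = 0.29 × 9.8 = 2.842 m/s².
Braking distance = v²/(2a) = 12.9000² / (2 × 2.842) = 166.410 / 5.684 = 29.277 m.

Braking distance ≈ 29.3 m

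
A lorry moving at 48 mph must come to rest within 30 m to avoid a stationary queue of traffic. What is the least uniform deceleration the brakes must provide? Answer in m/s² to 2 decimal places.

48 mph × 0.44704 = 21.4579 m/s.
v² = 2a·d ⇒ a = v²/(2d) = 21.4579² / (2 × 30.000) = 460.441 / 60.000 = 7.6740 m/s².

Required deceleration ≈ 7.67 m/s²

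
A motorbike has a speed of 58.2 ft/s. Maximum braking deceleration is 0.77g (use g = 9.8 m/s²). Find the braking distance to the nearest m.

58.2 ft/s × 0.3048 = 17.7394 m/s.
a = 0.77 × 9.8 = 7.546 m/s².
Braking distance = v²/(2a) = 17.7394² / (2 × 7.546) = 314.686 / 15.092 = 20.851 m.

Braking distance ≈ 21 m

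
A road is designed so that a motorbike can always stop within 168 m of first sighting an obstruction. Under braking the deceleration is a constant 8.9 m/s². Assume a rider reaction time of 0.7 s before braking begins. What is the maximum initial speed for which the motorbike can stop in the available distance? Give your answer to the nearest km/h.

Stopping distance: v·t_r + v²/(2a) = 168 with t_r = 0.7 s and a = 8.900 m/s².
So v² + 12.460 v − 2990.40 = 0.
Positive root: v = −a·t_r + √((a·t_r)² + 2a·d) = −6.230 + √(38.813 + 2990.40) = 48.8083 m/s.
48.8083 m/s × 3.6 = 175.710 km/h.

Maximum speed ≈ 176 km/h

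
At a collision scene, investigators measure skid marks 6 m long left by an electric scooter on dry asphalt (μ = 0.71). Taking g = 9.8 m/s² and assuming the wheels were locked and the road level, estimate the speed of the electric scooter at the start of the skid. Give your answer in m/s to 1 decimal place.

Initial speed ≈ 9.1 m/s

Deceleration a = μg = 0.71 × 9.8 = 6.958 m/s².
v = √(2a·d) = √(2 × 6.958 × 6) = √83.496 = 9.1376 m/s.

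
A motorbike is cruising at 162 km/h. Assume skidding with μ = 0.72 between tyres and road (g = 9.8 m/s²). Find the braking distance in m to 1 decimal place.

162 km/h ÷ 3.6 = 45.0000 m/s.
a = μg = 0.72 × 9.8 = 7.056 m/s².
Braking distance = v²/(2a) = 45.0000² / (2 × 7.056) = 2025.000 / 14.112 = 143.495 m.

Braking distance ≈ 143.5 m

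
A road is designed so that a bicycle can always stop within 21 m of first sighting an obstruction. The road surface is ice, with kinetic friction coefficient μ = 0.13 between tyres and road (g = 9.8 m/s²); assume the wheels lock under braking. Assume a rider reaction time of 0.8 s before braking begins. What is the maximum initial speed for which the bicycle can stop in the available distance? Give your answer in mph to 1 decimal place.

Maximum speed ≈ 14.2 mph

a = μg = 0.13 × 9.8 = 1.274 m/s².
Stopping distance: v·t_r + v²/(2a) = 21 with t_r = 0.8 s and a = 1.274 m/s².
So v² + 2.038 v − 53.51 = 0.
Positive root: v = −a·t_r + √((a·t_r)² + 2a·d) = −1.019 + √(1.038 + 53.51) = 6.3667 m/s.
6.3667 m/s ÷ 0.44704 = 14.242 mph.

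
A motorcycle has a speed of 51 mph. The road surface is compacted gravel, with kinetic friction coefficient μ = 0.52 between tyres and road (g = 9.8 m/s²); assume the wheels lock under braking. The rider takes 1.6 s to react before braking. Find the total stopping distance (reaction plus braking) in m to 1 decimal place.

51 mph × 0.44704 = 22.7990 m/s.
a = μg = 0.52 × 9.8 = 5.096 m/s².
Reaction distance = v·t_r = 22.7990 × 1.6 = 36.478 m.
Braking distance = v²/(2a) = 22.7990² / (2 × 5.096) = 519.794 / 10.192 = 51.000 m.
Total = 36.478 + 51.000 = 87.478 m.

Total stopping distance ≈ 87.5 m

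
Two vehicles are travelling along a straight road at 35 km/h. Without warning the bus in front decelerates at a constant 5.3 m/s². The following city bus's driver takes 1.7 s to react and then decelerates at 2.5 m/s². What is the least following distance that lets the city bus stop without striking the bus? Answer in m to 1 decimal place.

35 km/h ÷ 3.6 = 9.7222 m/s.
Leader travels v²/(2a_L) = 94.521 / 10.600 = 8.917 m before stopping.
Follower covers v·t_r = 9.7222 × 1.7 = 16.528 m while reacting, then v²/(2a_F) = 94.521 / 5.000 = 18.904 m while braking, for a total of 16.528 + 18.904 = 35.432 m.
Since a_F ≤ a_L and the follower starts braking later, the follower is never slower than the leader, so the closest approach is when both have stopped.
Minimum gap = 35.432 − 8.917 = 26.515 m.

Minimum gap ≈ 26.5 m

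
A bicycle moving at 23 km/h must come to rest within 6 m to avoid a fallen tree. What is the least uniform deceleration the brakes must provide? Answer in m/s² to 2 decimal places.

Required deceleration ≈ 3.40 m/s²

23 km/h ÷ 3.6 = 6.3889 m/s.
v² = 2a·d ⇒ a = v²/(2d) = 6.3889² / (2 × 6.000) = 40.818 / 12.000 = 3.4015 m/s².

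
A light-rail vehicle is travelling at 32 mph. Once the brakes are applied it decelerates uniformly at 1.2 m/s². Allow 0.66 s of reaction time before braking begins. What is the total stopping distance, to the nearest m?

32 mph × 0.44704 = 14.3053 m/s.
Reaction distance = v·t_r = 14.3053 × 0.66 = 9.441 m.
Braking distance = v²/(2a) = 14.3053² / (2 × 1.200) = 204.642 / 2.400 = 85.267 m.
Total = 9.441 + 85.267 = 94.708 m.

Total stopping distance ≈ 95 m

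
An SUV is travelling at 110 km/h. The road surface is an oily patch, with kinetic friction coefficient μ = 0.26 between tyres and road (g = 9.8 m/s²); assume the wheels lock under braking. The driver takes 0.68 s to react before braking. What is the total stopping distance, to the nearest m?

Total stopping distance ≈ 204 m

110 km/h ÷ 3.6 = 30.5556 m/s.
a = μg = 0.26 × 9.8 = 2.548 m/s².
Reaction distance = v·t_r = 30.5556 × 0.68 = 20.778 m.
Braking distance = v²/(2a) = 30.5556² / (2 × 2.548) = 933.645 / 5.096 = 183.211 m.
Total = 20.778 + 183.211 = 203.989 m.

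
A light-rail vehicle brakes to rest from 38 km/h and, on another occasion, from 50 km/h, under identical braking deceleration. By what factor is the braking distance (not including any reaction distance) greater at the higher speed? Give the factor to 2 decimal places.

Braking distance d = v²/(2a), so with a fixed, d ∝ v².
Factor = (50/38)² = 1.3158² = 1.7313.

Factor ≈ 1.73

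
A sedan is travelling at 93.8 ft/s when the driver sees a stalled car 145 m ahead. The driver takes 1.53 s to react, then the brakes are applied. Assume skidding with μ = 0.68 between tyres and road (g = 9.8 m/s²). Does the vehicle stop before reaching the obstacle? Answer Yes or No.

Yes

93.8 ft/s × 0.3048 = 28.5902 m/s.
a = μg = 0.68 × 9.8 = 6.664 m/s².
Reaction distance = 28.5902 × 1.53 = 43.743 m.
Braking distance = v²/(2a) = 817.400 / 13.328 = 61.330 m.
Total stopping distance = 43.743 + 61.330 = 105.073 m, vs 145 m available — it stops with 145 − 105.073 = 39.927 m to spare.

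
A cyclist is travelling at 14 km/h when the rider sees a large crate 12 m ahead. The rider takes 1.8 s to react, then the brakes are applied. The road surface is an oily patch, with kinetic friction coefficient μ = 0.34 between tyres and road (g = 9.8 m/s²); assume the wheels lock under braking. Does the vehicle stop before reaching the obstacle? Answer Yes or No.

14 km/h ÷ 3.6 = 3.8889 m/s.
a = μg = 0.34 × 9.8 = 3.332 m/s².
Reaction distance = 3.8889 × 1.8 = 7.000 m.
Braking distance = v²/(2a) = 15.124 / 6.664 = 2.270 m.
Total stopping distance = 7.000 + 2.270 = 9.270 m, vs 12 m available — it stops with 12 − 9.270 = 2.730 m to spare.

Yes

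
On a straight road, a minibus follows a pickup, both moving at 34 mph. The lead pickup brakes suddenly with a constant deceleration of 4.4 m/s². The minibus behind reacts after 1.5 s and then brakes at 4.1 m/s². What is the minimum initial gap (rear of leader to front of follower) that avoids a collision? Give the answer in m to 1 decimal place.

Minimum gap ≈ 24.7 m

34 mph × 0.44704 = 15.1994 m/s.
Leader travels v²/(2a_L) = 231.022 / 8.800 = 26.252 m before stopping.
Follower covers v·t_r = 15.1994 × 1.5 = 22.799 m while reacting, then v²/(2a_F) = 231.022 / 8.200 = 28.173 m while braking, for a total of 22.799 + 28.173 = 50.972 m.
Since a_F ≤ a_L and the follower starts braking later, the follower is never slower than the leader, so the closest approach is when both have stopped.
Minimum gap = 50.972 − 26.252 = 24.720 m.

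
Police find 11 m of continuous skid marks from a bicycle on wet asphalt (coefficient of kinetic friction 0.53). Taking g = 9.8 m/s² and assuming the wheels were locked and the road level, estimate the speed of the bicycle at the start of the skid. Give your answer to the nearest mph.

Initial speed ≈ 24 mph

Deceleration a = μg = 0.53 × 9.8 = 5.194 m/s².
v = √(2a·d) = √(2 × 5.194 × 11) = √114.268 = 10.6896 m/s.
= 10.6896 ÷ 0.44704 = 23.912 mph.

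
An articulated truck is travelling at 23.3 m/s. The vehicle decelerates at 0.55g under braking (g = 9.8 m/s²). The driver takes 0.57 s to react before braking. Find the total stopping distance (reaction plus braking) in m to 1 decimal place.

Total stopping distance ≈ 63.6 m

a = 0.55 × 9.8 = 5.390 m/s².
Reaction distance = v·t_r = 23.3000 × 0.57 = 13.281 m.
Braking distance = v²/(2a) = 23.3000² / (2 × 5.390) = 542.890 / 10.780 = 50.361 m.
Total = 13.281 + 50.361 = 63.642 m.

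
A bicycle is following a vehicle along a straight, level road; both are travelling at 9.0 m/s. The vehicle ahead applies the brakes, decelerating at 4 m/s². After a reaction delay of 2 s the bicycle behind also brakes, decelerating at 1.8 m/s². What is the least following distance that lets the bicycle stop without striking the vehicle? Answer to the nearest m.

Leader travels v²/(2a_L) = 81.000 / 8.000 = 10.125 m before stopping.
Follower covers v·t_r = 9.0000 × 2 = 18.000 m while reacting, then v²/(2a_F) = 81.000 / 3.600 = 22.500 m while braking, for a total of 18.000 + 22.500 = 40.500 m.
Since a_F ≤ a_L and the follower starts braking later, the follower is never slower than the leader, so the closest approach is when both have stopped.
Minimum gap = 40.500 − 10.125 = 30.375 m.

Minimum gap ≈ 30 m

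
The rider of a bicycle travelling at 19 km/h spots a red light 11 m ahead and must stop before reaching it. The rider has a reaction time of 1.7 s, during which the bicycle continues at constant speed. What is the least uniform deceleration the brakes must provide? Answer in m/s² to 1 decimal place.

19 km/h ÷ 3.6 = 5.2778 m/s.
Distance covered during reaction = 5.2778 × 1.7 = 8.972 m.
Distance available for braking: 11 − 8.972 = 2.028 m.
v² = 2a·d ⇒ a = v²/(2d) = 5.2778² / (2 × 2.028) = 27.855 / 4.056 = 6.8676 m/s².

Required deceleration ≈ 6.9 m/s²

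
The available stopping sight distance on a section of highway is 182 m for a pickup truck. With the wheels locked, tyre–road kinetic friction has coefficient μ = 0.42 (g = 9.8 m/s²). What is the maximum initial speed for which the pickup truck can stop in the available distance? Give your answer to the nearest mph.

Maximum speed ≈ 87 mph

a = μg = 0.42 × 9.8 = 4.116 m/s².
v²/(2a) = d ⇒ v = √(2 × 4.116 × 182) = √1498.22 = 38.7068 m/s.
38.7068 m/s ÷ 0.44704 = 86.585 mph.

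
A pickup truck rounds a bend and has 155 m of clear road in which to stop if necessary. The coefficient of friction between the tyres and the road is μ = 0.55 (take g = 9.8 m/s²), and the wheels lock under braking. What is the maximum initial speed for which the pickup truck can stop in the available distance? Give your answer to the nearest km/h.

Maximum speed ≈ 147 km/h

a = μg = 0.55 × 9.8 = 5.390 m/s².
v²/(2a) = d ⇒ v = √(2 × 5.390 × 155) = √1670.90 = 40.8766 m/s.
40.8766 m/s × 3.6 = 147.156 km/h.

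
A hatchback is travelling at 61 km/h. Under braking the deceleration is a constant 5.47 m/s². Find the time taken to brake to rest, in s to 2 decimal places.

Braking time ≈ 3.10 s

61 km/h ÷ 3.6 = 16.9444 m/s.
Braking time = v/a = 16.9444 / 5.470 = 3.098 s.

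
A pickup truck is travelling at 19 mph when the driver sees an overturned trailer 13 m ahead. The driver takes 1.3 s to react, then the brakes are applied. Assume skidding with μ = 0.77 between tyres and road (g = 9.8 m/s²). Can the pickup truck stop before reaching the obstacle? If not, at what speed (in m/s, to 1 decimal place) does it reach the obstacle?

No — it strikes the obstacle at 6.5 m/s

19 mph × 0.44704 = 8.4938 m/s.
a = μg = 0.77 × 9.8 = 7.546 m/s².
Reaction distance = 8.4938 × 1.3 = 11.042 m.
Braking distance needed to stop: v²/(2a) = 72.145 / 15.092 = 4.780 m, so total needed = 11.042 + 4.780 = 15.822 m > 13 m — it cannot stop.
Distance remaining when braking begins: 13 − 11.042 = 1.958 m.
v² = v₀² − 2a·d = 72.145 − 2 × 7.546 × 1.958 = 42.595 m²/s².
v = √42.595 = 6.526 m/s.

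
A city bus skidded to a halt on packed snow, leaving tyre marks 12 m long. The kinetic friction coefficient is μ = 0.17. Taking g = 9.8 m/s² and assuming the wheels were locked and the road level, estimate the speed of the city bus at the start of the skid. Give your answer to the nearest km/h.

Initial speed ≈ 23 km/h

Deceleration a = μg = 0.17 × 9.8 = 1.666 m/s².
v = √(2a·d) = √(2 × 1.666 × 12) = √39.984 = 6.3233 m/s.
= 6.3233 × 3.6 = 22.764 km/h.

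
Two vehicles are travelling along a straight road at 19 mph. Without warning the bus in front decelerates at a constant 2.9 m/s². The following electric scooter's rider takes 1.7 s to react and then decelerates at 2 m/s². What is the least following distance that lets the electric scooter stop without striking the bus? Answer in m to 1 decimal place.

Minimum gap ≈ 20.0 m

19 mph × 0.44704 = 8.4938 m/s.
Leader travels v²/(2a_L) = 72.145 / 5.800 = 12.439 m before stopping.
Follower covers v·t_r = 8.4938 × 1.7 = 14.439 m while reacting, then v²/(2a_F) = 72.145 / 4.000 = 18.036 m while braking, for a total of 14.439 + 18.036 = 32.475 m.
Since a_F ≤ a_L and the follower starts braking later, the follower is never slower than the leader, so the closest approach is when both have stopped.
Minimum gap = 32.475 − 12.439 = 20.036 m.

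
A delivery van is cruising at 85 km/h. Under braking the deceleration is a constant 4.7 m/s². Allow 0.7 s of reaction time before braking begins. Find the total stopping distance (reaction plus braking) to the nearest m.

85 km/h ÷ 3.6 = 23.6111 m/s.
Reaction distance = v·t_r = 23.6111 × 0.7 = 16.528 m.
Braking distance = v²/(2a) = 23.6111² / (2 × 4.700) = 557.484 / 9.400 = 59.307 m.
Total = 16.528 + 59.307 = 75.835 m.

Total stopping distance ≈ 76 m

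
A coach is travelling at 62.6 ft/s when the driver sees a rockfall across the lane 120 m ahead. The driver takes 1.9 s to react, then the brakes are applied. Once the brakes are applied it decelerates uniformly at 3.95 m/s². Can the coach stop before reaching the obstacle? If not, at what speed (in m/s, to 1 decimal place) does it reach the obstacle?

62.6 ft/s × 0.3048 = 19.0805 m/s.
Reaction distance = 19.0805 × 1.9 = 36.253 m.
Braking distance = v²/(2a) = 364.065 / 7.900 = 46.084 m.
Total stopping distance = 36.253 + 46.084 = 82.337 m, vs 120 m available — it stops with 120 − 82.337 = 37.663 m to spare.

Yes — it stops about 37.7 m short of the obstacle, so it never reaches it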